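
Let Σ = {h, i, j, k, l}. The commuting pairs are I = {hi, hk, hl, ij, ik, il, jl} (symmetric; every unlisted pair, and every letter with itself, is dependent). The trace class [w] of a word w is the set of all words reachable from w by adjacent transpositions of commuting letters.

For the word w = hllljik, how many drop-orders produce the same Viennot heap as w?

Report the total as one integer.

70

drop 0:h onto floor
drop 1:l onto floor
drop 2:l onto {1:l}
drop 3:l onto {2:l}
drop 4:j onto {0:h}
drop 5:i onto floor
drop 6:k onto {3:l, 4:j}
ground layer = {0:h, 1:l, 5:i}
drop-orders for the pieces not yet dropped (sum over which currently-grounded one goes next):
  1 to go: {5} 1  {6} 1
  2 to go: {3,6} 1  {4,6} 1  {5,6} 2
  3 to go: {0,4,6} 1  {2,3,6} 1  {3,4,6} 2  {3,5,6} 3  {4,5,6} 3
  4 to go: {0,3,4,6} 3  {0,4,5,6} 4  {1,2,3,6} 1  {2,3,4,6} 3  {2,3,5,6} 4  {3,4,5,6} 8
  5 to go: {0,2,3,4,6} 6  {0,3,4,5,6} 15  {1,2,3,4,6} 4  {1,2,3,5,6} 5  {2,3,4,5,6} 15
  if 0:h drops first: 24 orders
  if 1:l drops first: 36 orders
  if 5:i drops first: 10 orders
heap linearizations: 70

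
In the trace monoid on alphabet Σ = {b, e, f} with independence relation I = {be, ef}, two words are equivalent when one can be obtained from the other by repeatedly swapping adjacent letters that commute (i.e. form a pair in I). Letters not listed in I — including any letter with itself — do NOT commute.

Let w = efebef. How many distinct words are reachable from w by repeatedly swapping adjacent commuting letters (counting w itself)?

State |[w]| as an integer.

20

piece 0:e — minimal
piece 1:f — minimal
piece 2:e rests on {0:e}
piece 3:b rests on {1:f}
piece 4:e rests on {2:e}
piece 5:f rests on {3:b}
minimal pieces: {0:e, 1:f}
ways to finish when only these pieces remain (= sum over removing one remaining piece with nothing left below it):
  1 left: {4}→1  {5}→1
  2 left: {2,4}→1  {3,5}→1  {4,5}→2
  3 left: {0,2,4}→1  {1,3,5}→1  {2,4,5}→3  {3,4,5}→3
  4 left: {0,2,4,5}→4  {1,3,4,5}→4  {2,3,4,5}→6
  placing 0:e first → 10 extensions
  placing 1:f first → 10 extensions
total linear extensions = 20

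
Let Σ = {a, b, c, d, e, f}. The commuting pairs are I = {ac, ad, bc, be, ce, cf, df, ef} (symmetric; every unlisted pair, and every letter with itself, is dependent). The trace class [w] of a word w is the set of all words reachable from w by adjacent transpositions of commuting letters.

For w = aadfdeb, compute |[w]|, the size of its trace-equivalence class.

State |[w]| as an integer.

piece 0:a — minimal
piece 1:a rests on {0:a}
piece 2:d — minimal
piece 3:f rests on {1:a}
piece 4:d rests on {2:d}
piece 5:e rests on {1:a, 4:d}
piece 6:b rests on {3:f, 4:d}
minimal pieces: {0:a, 2:d}
ways to finish when only these pieces remain (= sum over removing one remaining piece with nothing left below it):
  1 left: {5}→1  {6}→1
  2 left: {3,6}→1  {5,6}→2
  3 left: {3,5,6}→3  {4,5,6}→2
  4 left: {1,3,5,6}→3  {2,4,5,6}→2  {3,4,5,6}→5
  5 left: {0,1,3,5,6}→3  {1,3,4,5,6}→8  {2,3,4,5,6}→7
  placing 0:a first → 15 extensions
  placing 2:d first → 11 extensions
total linear extensions = 26

26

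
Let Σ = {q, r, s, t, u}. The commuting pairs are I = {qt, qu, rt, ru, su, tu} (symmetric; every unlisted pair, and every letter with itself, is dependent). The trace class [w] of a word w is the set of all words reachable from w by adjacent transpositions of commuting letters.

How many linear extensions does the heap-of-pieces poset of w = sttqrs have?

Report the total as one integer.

0(s) covers ∅
1(t) covers 0:s
2(t) covers 1:t
3(q) covers 0:s
4(r) covers 3:q
5(s) covers 2:t, 4:r
floor of heap: 0:s
completions by unplaced set U, small U first (add the entries for U minus each lowest piece of U):
  |U|=1: {5}:1
  |U|=2: {2,5}:1  {4,5}:1
  |U|=3: {1,2,5}:1  {2,4,5}:2  {3,4,5}:1
  |U|=4: {1,2,4,5}:3  {2,3,4,5}:3
  start at 0(s): 6

6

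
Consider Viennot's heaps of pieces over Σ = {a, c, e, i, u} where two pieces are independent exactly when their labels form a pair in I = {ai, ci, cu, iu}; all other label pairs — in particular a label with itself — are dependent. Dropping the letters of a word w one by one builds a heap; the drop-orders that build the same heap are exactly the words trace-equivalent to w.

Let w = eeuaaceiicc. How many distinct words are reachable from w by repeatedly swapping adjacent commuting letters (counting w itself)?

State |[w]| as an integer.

6

#0=e has no predecessor
#1=e depends on [0:e]
#2=u depends on [1:e]
#3=a depends on [2:u]
#4=a depends on [3:a]
#5=c depends on [4:a]
#6=e depends on [5:c]
#7=i depends on [6:e]
#8=i depends on [7:i]
#9=c depends on [6:e]
#10=c depends on [9:c]
sources: [0:e]
N(rest) = Σ N(rest − s) over sources s of rest; N(one piece) = 1:
  size 1 → [8]=1  [10]=1
  size 2 → [7,8]=1  [8,10]=2  [9,10]=1
  size 3 → [7,8,10]=3  [8,9,10]=3
  size 4 → [7,8,9,10]=6
  size 5 → [6,7,8,9,10]=6
  size 6 → [5,6,7,8,9,10]=6
  size 7 → [4,5,6,7,8,9,10]=6
  size 8 → [3,4,5,6,7,8,9,10]=6
  size 9 → [2,3,4,5,6,7,8,9,10]=6
  first=0(e) contributes 6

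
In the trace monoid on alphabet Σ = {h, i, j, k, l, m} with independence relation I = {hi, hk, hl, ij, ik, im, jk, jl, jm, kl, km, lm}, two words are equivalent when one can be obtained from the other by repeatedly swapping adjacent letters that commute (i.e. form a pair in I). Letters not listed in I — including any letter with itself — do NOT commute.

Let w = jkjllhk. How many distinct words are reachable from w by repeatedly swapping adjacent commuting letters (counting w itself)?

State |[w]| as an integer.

210

drop 0:j onto floor
drop 1:k onto floor
drop 2:j onto {0:j}
drop 3:l onto floor
drop 4:l onto {3:l}
drop 5:h onto {2:j}
drop 6:k onto {1:k}
ground layer = {0:j, 1:k, 3:l}
drop-orders for the pieces not yet dropped (sum over which currently-grounded one goes next):
  1 to go: {4} 1  {5} 1  {6} 1
  2 to go: {1,6} 1  {2,5} 1  {3,4} 1  {4,5} 2  {4,6} 2  {5,6} 2
  3 to go: {0,2,5} 1  {1,4,6} 3  {1,5,6} 3  {2,4,5} 3  {2,5,6} 3  {3,4,5} 3  {3,4,6} 3  {4,5,6} 6
  4 to go: {0,2,4,5} 4  {0,2,5,6} 4  {1,2,5,6} 6  {1,3,4,6} 6  {1,4,5,6} 12  {2,3,4,5} 6  {2,4,5,6} 12  {3,4,5,6} 12
  5 to go: {0,1,2,5,6} 10  {0,2,3,4,5} 10  {0,2,4,5,6} 20  {1,2,4,5,6} 30  {1,3,4,5,6} 30  {2,3,4,5,6} 30
  if 0:j drops first: 90 orders
  if 1:k drops first: 60 orders
  if 3:l drops first: 60 orders
heap linearizations: 210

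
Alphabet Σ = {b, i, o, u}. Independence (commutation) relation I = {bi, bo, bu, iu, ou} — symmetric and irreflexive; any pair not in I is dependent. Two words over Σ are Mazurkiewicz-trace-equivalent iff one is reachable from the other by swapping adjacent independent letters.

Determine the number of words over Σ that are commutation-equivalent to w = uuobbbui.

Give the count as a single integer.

560

drop 0:u onto floor
drop 1:u onto {0:u}
drop 2:o onto floor
drop 3:b onto floor
drop 4:b onto {3:b}
drop 5:b onto {4:b}
drop 6:u onto {1:u}
drop 7:i onto {2:o}
ground layer = {0:u, 2:o, 3:b}
drop-orders for the pieces not yet dropped (sum over which currently-grounded one goes next):
  1 to go: {5} 1  {6} 1  {7} 1
  2 to go: {1,6} 1  {2,7} 1  {4,5} 1  {5,6} 2  {5,7} 2  {6,7} 2
  3 to go: {0,1,6} 1  {1,5,6} 3  {1,6,7} 3  {2,5,7} 3  {2,6,7} 3  {3,4,5} 1  {4,5,6} 3  {4,5,7} 3  {5,6,7} 6
  4 to go: {0,1,5,6} 4  {0,1,6,7} 4  {1,2,6,7} 6  {1,4,5,6} 6  {1,5,6,7} 12  {2,4,5,7} 6  {2,5,6,7} 12  {3,4,5,6} 4  {3,4,5,7} 4  {4,5,6,7} 12
  5 to go: {0,1,2,6,7} 10  {0,1,4,5,6} 10  {0,1,5,6,7} 20  {1,2,5,6,7} 30  {1,3,4,5,6} 10  {1,4,5,6,7} 30  {2,3,4,5,7} 10  {2,4,5,6,7} 30  {3,4,5,6,7} 20
  6 to go: {0,1,2,5,6,7} 60  {0,1,3,4,5,6} 20  {0,1,4,5,6,7} 60  {1,2,4,5,6,7} 90  {1,3,4,5,6,7} 60  {2,3,4,5,6,7} 60
  if 0:u drops first: 210 orders
  if 2:o drops first: 140 orders
  if 3:b drops first: 210 orders
heap linearizations: 560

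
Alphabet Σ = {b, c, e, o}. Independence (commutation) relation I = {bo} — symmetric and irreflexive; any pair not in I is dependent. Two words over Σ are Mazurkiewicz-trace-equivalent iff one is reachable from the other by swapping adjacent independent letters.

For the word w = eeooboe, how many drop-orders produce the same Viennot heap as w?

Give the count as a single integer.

piece 0:e — minimal
piece 1:e rests on {0:e}
piece 2:o rests on {1:e}
piece 3:o rests on {2:o}
piece 4:b rests on {1:e}
piece 5:o rests on {3:o}
piece 6:e rests on {4:b, 5:o}
minimal pieces: {0:e}
ways to finish when only these pieces remain (= sum over removing one remaining piece with nothing left below it):
  1 left: {6}→1
  2 left: {4,6}→1  {5,6}→1
  3 left: {3,5,6}→1  {4,5,6}→2
  4 left: {2,3,5,6}→1  {3,4,5,6}→3
  5 left: {2,3,4,5,6}→4
  placing 0:e first → 4 extensions

4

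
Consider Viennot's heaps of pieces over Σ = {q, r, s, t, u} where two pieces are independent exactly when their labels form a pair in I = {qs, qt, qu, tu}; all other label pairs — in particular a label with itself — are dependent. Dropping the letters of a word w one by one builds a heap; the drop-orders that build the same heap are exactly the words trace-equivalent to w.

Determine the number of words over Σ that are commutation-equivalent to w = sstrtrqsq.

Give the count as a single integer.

3

0(s) covers ∅
1(s) covers 0:s
2(t) covers 1:s
3(r) covers 2:t
4(t) covers 3:r
5(r) covers 4:t
6(q) covers 5:r
7(s) covers 5:r
8(q) covers 6:q
floor of heap: 0:s
completions by unplaced set U, small U first (add the entries for U minus each lowest piece of U):
  |U|=1: {7}:1  {8}:1
  |U|=2: {6,8}:1  {7,8}:2
  |U|=3: {6,7,8}:3
  |U|=4: {5,6,7,8}:3
  |U|=5: {4,5,6,7,8}:3
  |U|=6: {3,4,5,6,7,8}:3
  |U|=7: {2,3,4,5,6,7,8}:3
  start at 0(s): 3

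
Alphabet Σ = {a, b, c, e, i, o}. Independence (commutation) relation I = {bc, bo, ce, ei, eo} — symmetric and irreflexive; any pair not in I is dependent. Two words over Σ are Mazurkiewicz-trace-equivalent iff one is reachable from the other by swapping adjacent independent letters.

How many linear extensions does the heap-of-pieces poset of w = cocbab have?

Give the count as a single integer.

4

drop 0:c onto floor
drop 1:o onto {0:c}
drop 2:c onto {1:o}
drop 3:b onto floor
drop 4:a onto {2:c, 3:b}
drop 5:b onto {4:a}
ground layer = {0:c, 3:b}
drop-orders for the pieces not yet dropped (sum over which currently-grounded one goes next):
  1 to go: {5} 1
  2 to go: {4,5} 1
  3 to go: {2,4,5} 1  {3,4,5} 1
  4 to go: {1,2,4,5} 1  {2,3,4,5} 2
  if 0:c drops first: 3 orders
  if 3:b drops first: 1 orders
heap linearizations: 4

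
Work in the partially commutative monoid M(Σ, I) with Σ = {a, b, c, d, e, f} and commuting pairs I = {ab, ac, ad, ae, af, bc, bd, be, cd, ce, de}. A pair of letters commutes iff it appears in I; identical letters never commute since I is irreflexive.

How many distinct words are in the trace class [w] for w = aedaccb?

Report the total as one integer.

0(a) covers ∅
1(e) covers ∅
2(d) covers ∅
3(a) covers 0:a
4(c) covers ∅
5(c) covers 4:c
6(b) covers ∅
floor of heap: 0:a, 1:e, 2:d, 4:c, 6:b
completions by unplaced set U, small U first (add the entries for U minus each lowest piece of U):
  |U|=1: {1}:1  {2}:1  {3}:1  {5}:1  {6}:1
  |U|=2: {0,3}:1  {1,2}:2  {1,3}:2  {1,5}:2  {1,6}:2  {2,3}:2  {2,5}:2  {2,6}:2  {3,5}:2  {3,6}:2  {4,5}:1  {5,6}:2
  |U|=3: {0,1,3}:3  {0,2,3}:3  {0,3,5}:3  {0,3,6}:3  {1,2,3}:6  {1,2,5}:6  {1,2,6}:6  {1,3,5}:6  {1,3,6}:6  {1,4,5}:3  {1,5,6}:6  {2,3,5}:6  {2,3,6}:6  {2,4,5}:3  {2,5,6}:6  {3,4,5}:3  {3,5,6}:6  {4,5,6}:3
  |U|=4: {0,1,2,3}:12  {0,1,3,5}:12  {0,1,3,6}:12  {0,2,3,5}:12  {0,2,3,6}:12  {0,3,4,5}:6  {0,3,5,6}:12  {1,2,3,5}:24  {1,2,3,6}:24  {1,2,4,5}:12  {1,2,5,6}:24  {1,3,4,5}:12  {1,3,5,6}:24  {1,4,5,6}:12  {2,3,4,5}:12  {2,3,5,6}:24  {2,4,5,6}:12  {3,4,5,6}:12
  |U|=5: {0,1,2,3,5}:60  {0,1,2,3,6}:60  {0,1,3,4,5}:30  {0,1,3,5,6}:60  {0,2,3,4,5}:30  {0,2,3,5,6}:60  {0,3,4,5,6}:30  {1,2,3,4,5}:60  {1,2,3,5,6}:120  {1,2,4,5,6}:60  {1,3,4,5,6}:60  {2,3,4,5,6}:60
  start at 0(a): 360
  start at 1(e): 180
  start at 2(d): 180
  start at 4(c): 360
  start at 6(b): 180
sum over floor = 1260

1260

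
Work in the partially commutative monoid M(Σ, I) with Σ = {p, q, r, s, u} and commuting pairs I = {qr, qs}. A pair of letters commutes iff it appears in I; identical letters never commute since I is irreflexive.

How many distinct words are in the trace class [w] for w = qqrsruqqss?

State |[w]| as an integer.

piece 0:q — minimal
piece 1:q rests on {0:q}
piece 2:r — minimal
piece 3:s rests on {2:r}
piece 4:r rests on {3:s}
piece 5:u rests on {1:q, 4:r}
piece 6:q rests on {5:u}
piece 7:q rests on {6:q}
piece 8:s rests on {5:u}
piece 9:s rests on {8:s}
minimal pieces: {0:q, 2:r}
ways to finish when only these pieces remain (= sum over removing one remaining piece with nothing left below it):
  1 left: {7}→1  {9}→1
  2 left: {6,7}→1  {7,9}→2  {8,9}→1
  3 left: {6,7,9}→3  {7,8,9}→3
  4 left: {6,7,8,9}→6
  5 left: {5,6,7,8,9}→6
  6 left: {1,5,6,7,8,9}→6  {4,5,6,7,8,9}→6
  7 left: {0,1,5,6,7,8,9}→6  {1,4,5,6,7,8,9}→12  {3,4,5,6,7,8,9}→6
  8 left: {0,1,4,5,6,7,8,9}→18  {1,3,4,5,6,7,8,9}→18  {2,3,4,5,6,7,8,9}→6
  placing 0:q first → 24 extensions
  placing 2:r first → 36 extensions
total linear extensions = 60

60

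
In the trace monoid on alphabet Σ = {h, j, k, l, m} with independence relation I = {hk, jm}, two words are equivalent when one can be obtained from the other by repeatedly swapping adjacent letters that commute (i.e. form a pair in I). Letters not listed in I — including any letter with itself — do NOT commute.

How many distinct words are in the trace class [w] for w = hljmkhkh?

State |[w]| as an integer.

12

drop 0:h onto floor
drop 1:l onto {0:h}
drop 2:j onto {1:l}
drop 3:m onto {1:l}
drop 4:k onto {2:j, 3:m}
drop 5:h onto {2:j, 3:m}
drop 6:k onto {4:k}
drop 7:h onto {5:h}
ground layer = {0:h}
drop-orders for the pieces not yet dropped (sum over which currently-grounded one goes next):
  1 to go: {6} 1  {7} 1
  2 to go: {4,6} 1  {5,7} 1  {6,7} 2
  3 to go: {4,6,7} 3  {5,6,7} 3
  4 to go: {4,5,6,7} 6
  5 to go: {2,4,5,6,7} 6  {3,4,5,6,7} 6
  6 to go: {2,3,4,5,6,7} 12
  if 0:h drops first: 12 orders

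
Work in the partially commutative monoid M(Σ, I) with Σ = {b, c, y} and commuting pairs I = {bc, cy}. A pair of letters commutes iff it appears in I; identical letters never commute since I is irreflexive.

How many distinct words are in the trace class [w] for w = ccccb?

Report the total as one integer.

5

#0=c has no predecessor
#1=c depends on [0:c]
#2=c depends on [1:c]
#3=c depends on [2:c]
#4=b has no predecessor
sources: [0:c, 4:b]
N(rest) = Σ N(rest − s) over sources s of rest; N(one piece) = 1:
  size 1 → [3]=1  [4]=1
  size 2 → [2,3]=1  [3,4]=2
  size 3 → [1,2,3]=1  [2,3,4]=3
  first=0(c) contributes 4
  first=4(b) contributes 1
|[w]| = 5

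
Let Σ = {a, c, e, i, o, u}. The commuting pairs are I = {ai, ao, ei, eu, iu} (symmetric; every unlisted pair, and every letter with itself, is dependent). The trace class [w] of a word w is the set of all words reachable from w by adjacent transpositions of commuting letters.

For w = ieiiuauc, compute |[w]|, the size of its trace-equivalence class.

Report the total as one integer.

piece 0:i — minimal
piece 1:e — minimal
piece 2:i rests on {0:i}
piece 3:i rests on {2:i}
piece 4:u — minimal
piece 5:a rests on {1:e, 4:u}
piece 6:u rests on {5:a}
piece 7:c rests on {3:i, 6:u}
minimal pieces: {0:i, 1:e, 4:u}
ways to finish when only these pieces remain (= sum over removing one remaining piece with nothing left below it):
  1 left: {7}→1
  2 left: {3,7}→1  {6,7}→1
  3 left: {2,3,7}→1  {3,6,7}→2  {5,6,7}→1
  4 left: {0,2,3,7}→1  {1,5,6,7}→1  {2,3,6,7}→3  {3,5,6,7}→3  {4,5,6,7}→1
  5 left: {0,2,3,6,7}→4  {1,3,5,6,7}→4  {1,4,5,6,7}→2  {2,3,5,6,7}→6  {3,4,5,6,7}→4
  6 left: {0,2,3,5,6,7}→10  {1,2,3,5,6,7}→10  {1,3,4,5,6,7}→10  {2,3,4,5,6,7}→10
  placing 0:i first → 30 extensions
  placing 1:e first → 20 extensions
  placing 4:u first → 20 extensions
total linear extensions = 70

70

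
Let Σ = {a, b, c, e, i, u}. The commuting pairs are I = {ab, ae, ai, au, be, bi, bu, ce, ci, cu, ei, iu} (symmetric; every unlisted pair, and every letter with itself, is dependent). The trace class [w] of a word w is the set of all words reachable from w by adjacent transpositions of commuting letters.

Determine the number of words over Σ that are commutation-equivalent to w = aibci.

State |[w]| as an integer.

20

drop 0:a onto floor
drop 1:i onto floor
drop 2:b onto floor
drop 3:c onto {0:a, 2:b}
drop 4:i onto {1:i}
ground layer = {0:a, 1:i, 2:b}
drop-orders for the pieces not yet dropped (sum over which currently-grounded one goes next):
  1 to go: {3} 1  {4} 1
  2 to go: {0,3} 1  {1,4} 1  {2,3} 1  {3,4} 2
  3 to go: {0,2,3} 2  {0,3,4} 3  {1,3,4} 3  {2,3,4} 3
  if 0:a drops first: 6 orders
  if 1:i drops first: 8 orders
  if 2:b drops first: 6 orders
heap linearizations: 20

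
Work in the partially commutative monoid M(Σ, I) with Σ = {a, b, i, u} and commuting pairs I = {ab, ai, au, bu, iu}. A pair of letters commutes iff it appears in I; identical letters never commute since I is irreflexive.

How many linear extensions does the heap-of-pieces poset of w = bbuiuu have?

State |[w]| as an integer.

piece 0:b — minimal
piece 1:b rests on {0:b}
piece 2:u — minimal
piece 3:i rests on {1:b}
piece 4:u rests on {2:u}
piece 5:u rests on {4:u}
minimal pieces: {0:b, 2:u}
ways to finish when only these pieces remain (= sum over removing one remaining piece with nothing left below it):
  1 left: {3}→1  {5}→1
  2 left: {1,3}→1  {3,5}→2  {4,5}→1
  3 left: {0,1,3}→1  {1,3,5}→3  {2,4,5}→1  {3,4,5}→3
  4 left: {0,1,3,5}→4  {1,3,4,5}→6  {2,3,4,5}→4
  placing 0:b first → 10 extensions
  placing 2:u first → 10 extensions
total linear extensions = 20

20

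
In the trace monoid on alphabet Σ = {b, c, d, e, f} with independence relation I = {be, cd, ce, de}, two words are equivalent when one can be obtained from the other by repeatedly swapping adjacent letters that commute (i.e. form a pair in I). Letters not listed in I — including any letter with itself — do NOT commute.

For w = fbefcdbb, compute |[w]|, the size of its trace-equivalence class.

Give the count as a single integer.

4

drop 0:f onto floor
drop 1:b onto {0:f}
drop 2:e onto {0:f}
drop 3:f onto {1:b, 2:e}
drop 4:c onto {3:f}
drop 5:d onto {3:f}
drop 6:b onto {4:c, 5:d}
drop 7:b onto {6:b}
ground layer = {0:f}
drop-orders for the pieces not yet dropped (sum over which currently-grounded one goes next):
  1 to go: {7} 1
  2 to go: {6,7} 1
  3 to go: {4,6,7} 1  {5,6,7} 1
  4 to go: {4,5,6,7} 2
  5 to go: {3,4,5,6,7} 2
  6 to go: {1,3,4,5,6,7} 2  {2,3,4,5,6,7} 2
  if 0:f drops first: 4 orders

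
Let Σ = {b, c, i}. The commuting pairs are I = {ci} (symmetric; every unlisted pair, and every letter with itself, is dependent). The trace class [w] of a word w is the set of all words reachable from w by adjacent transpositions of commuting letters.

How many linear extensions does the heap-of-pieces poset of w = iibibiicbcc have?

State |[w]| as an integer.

3

piece 0:i — minimal
piece 1:i rests on {0:i}
piece 2:b rests on {1:i}
piece 3:i rests on {2:b}
piece 4:b rests on {3:i}
piece 5:i rests on {4:b}
piece 6:i rests on {5:i}
piece 7:c rests on {4:b}
piece 8:b rests on {6:i, 7:c}
piece 9:c rests on {8:b}
piece 10:c rests on {9:c}
minimal pieces: {0:i}
ways to finish when only these pieces remain (= sum over removing one remaining piece with nothing left below it):
  1 left: {10}→1
  2 left: {9,10}→1
  3 left: {8,9,10}→1
  4 left: {6,8,9,10}→1  {7,8,9,10}→1
  5 left: {5,6,8,9,10}→1  {6,7,8,9,10}→2
  6 left: {5,6,7,8,9,10}→3
  7 left: {4,5,6,7,8,9,10}→3
  8 left: {3,4,5,6,7,8,9,10}→3
  9 left: {2,3,4,5,6,7,8,9,10}→3
  placing 0:i first → 3 extensions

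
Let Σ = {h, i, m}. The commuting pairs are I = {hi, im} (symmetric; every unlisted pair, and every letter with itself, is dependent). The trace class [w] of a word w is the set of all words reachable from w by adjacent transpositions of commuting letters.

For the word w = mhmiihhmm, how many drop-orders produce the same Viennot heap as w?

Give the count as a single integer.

36

#0=m has no predecessor
#1=h depends on [0:m]
#2=m depends on [1:h]
#3=i has no predecessor
#4=i depends on [3:i]
#5=h depends on [2:m]
#6=h depends on [5:h]
#7=m depends on [6:h]
#8=m depends on [7:m]
sources: [0:m, 3:i]
N(rest) = Σ N(rest − s) over sources s of rest; N(one piece) = 1:
  size 1 → [4]=1  [8]=1
  size 2 → [3,4]=1  [4,8]=2  [7,8]=1
  size 3 → [3,4,8]=3  [4,7,8]=3  [6,7,8]=1
  size 4 → [3,4,7,8]=6  [4,6,7,8]=4  [5,6,7,8]=1
  size 5 → [2,5,6,7,8]=1  [3,4,6,7,8]=10  [4,5,6,7,8]=5
  size 6 → [1,2,5,6,7,8]=1  [2,4,5,6,7,8]=6  [3,4,5,6,7,8]=15
  size 7 → [0,1,2,5,6,7,8]=1  [1,2,4,5,6,7,8]=7  [2,3,4,5,6,7,8]=21
  first=0(m) contributes 28
  first=3(i) contributes 8
|[w]| = 36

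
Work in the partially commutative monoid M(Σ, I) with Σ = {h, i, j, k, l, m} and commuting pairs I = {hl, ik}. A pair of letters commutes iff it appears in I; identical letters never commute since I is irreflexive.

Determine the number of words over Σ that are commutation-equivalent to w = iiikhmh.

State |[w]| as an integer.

4

0(i) covers ∅
1(i) covers 0:i
2(i) covers 1:i
3(k) covers ∅
4(h) covers 2:i, 3:k
5(m) covers 4:h
6(h) covers 5:m
floor of heap: 0:i, 3:k
completions by unplaced set U, small U first (add the entries for U minus each lowest piece of U):
  |U|=1: {6}:1
  |U|=2: {5,6}:1
  |U|=3: {4,5,6}:1
  |U|=4: {2,4,5,6}:1  {3,4,5,6}:1
  |U|=5: {1,2,4,5,6}:1  {2,3,4,5,6}:2
  start at 0(i): 3
  start at 3(k): 1
sum over floor = 4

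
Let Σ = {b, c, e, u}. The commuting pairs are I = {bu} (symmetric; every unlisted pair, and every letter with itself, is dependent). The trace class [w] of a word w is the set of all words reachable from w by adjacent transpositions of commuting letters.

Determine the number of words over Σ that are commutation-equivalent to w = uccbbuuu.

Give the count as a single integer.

10

#0=u has no predecessor
#1=c depends on [0:u]
#2=c depends on [1:c]
#3=b depends on [2:c]
#4=b depends on [3:b]
#5=u depends on [2:c]
#6=u depends on [5:u]
#7=u depends on [6:u]
sources: [0:u]
N(rest) = Σ N(rest − s) over sources s of rest; N(one piece) = 1:
  size 1 → [4]=1  [7]=1
  size 2 → [3,4]=1  [4,7]=2  [6,7]=1
  size 3 → [3,4,7]=3  [4,6,7]=3  [5,6,7]=1
  size 4 → [3,4,6,7]=6  [4,5,6,7]=4
  size 5 → [3,4,5,6,7]=10
  size 6 → [2,3,4,5,6,7]=10
  first=0(u) contributes 10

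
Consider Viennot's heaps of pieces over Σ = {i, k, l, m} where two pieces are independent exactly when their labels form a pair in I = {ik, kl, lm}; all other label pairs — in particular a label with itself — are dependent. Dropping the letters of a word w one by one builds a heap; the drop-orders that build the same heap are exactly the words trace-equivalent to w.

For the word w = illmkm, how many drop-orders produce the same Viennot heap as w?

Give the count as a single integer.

10

drop 0:i onto floor
drop 1:l onto {0:i}
drop 2:l onto {1:l}
drop 3:m onto {0:i}
drop 4:k onto {3:m}
drop 5:m onto {4:k}
ground layer = {0:i}
drop-orders for the pieces not yet dropped (sum over which currently-grounded one goes next):
  1 to go: {2} 1  {5} 1
  2 to go: {1,2} 1  {2,5} 2  {4,5} 1
  3 to go: {1,2,5} 3  {2,4,5} 3  {3,4,5} 1
  4 to go: {1,2,4,5} 6  {2,3,4,5} 4
  if 0:i drops first: 10 orders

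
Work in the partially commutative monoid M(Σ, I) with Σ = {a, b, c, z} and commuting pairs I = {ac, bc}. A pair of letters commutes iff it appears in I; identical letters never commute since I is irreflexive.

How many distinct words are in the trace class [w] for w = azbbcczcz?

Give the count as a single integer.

drop 0:a onto floor
drop 1:z onto {0:a}
drop 2:b onto {1:z}
drop 3:b onto {2:b}
drop 4:c onto {1:z}
drop 5:c onto {4:c}
drop 6:z onto {3:b, 5:c}
drop 7:c onto {6:z}
drop 8:z onto {7:c}
ground layer = {0:a}
drop-orders for the pieces not yet dropped (sum over which currently-grounded one goes next):
  1 to go: {8} 1
  2 to go: {7,8} 1
  3 to go: {6,7,8} 1
  4 to go: {3,6,7,8} 1  {5,6,7,8} 1
  5 to go: {2,3,6,7,8} 1  {3,5,6,7,8} 2  {4,5,6,7,8} 1
  6 to go: {2,3,5,6,7,8} 3  {3,4,5,6,7,8} 3
  7 to go: {2,3,4,5,6,7,8} 6
  if 0:a drops first: 6 orders

6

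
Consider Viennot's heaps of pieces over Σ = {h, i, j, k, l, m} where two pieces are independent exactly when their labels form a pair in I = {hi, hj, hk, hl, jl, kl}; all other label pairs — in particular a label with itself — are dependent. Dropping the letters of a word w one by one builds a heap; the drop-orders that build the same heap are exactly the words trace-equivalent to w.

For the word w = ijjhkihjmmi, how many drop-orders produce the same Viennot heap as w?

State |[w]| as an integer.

28

piece 0:i — minimal
piece 1:j rests on {0:i}
piece 2:j rests on {1:j}
piece 3:h — minimal
piece 4:k rests on {2:j}
piece 5:i rests on {4:k}
piece 6:h rests on {3:h}
piece 7:j rests on {5:i}
piece 8:m rests on {6:h, 7:j}
piece 9:m rests on {8:m}
piece 10:i rests on {9:m}
minimal pieces: {0:i, 3:h}
ways to finish when only these pieces remain (= sum over removing one remaining piece with nothing left below it):
  1 left: {10}→1
  2 left: {9,10}→1
  3 left: {8,9,10}→1
  4 left: {6,8,9,10}→1  {7,8,9,10}→1
  5 left: {3,6,8,9,10}→1  {5,7,8,9,10}→1  {6,7,8,9,10}→2
  6 left: {3,6,7,8,9,10}→3  {4,5,7,8,9,10}→1  {5,6,7,8,9,10}→3
  7 left: {2,4,5,7,8,9,10}→1  {3,5,6,7,8,9,10}→6  {4,5,6,7,8,9,10}→4
  8 left: {1,2,4,5,7,8,9,10}→1  {2,4,5,6,7,8,9,10}→5  {3,4,5,6,7,8,9,10}→10
  9 left: {0,1,2,4,5,7,8,9,10}→1  {1,2,4,5,6,7,8,9,10}→6  {2,3,4,5,6,7,8,9,10}→15
  placing 0:i first → 21 extensions
  placing 3:h first → 7 extensions
total linear extensions = 28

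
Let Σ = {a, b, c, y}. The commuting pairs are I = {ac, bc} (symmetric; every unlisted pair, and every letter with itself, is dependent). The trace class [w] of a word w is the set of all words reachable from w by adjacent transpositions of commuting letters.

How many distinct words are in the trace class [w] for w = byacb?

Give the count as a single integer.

drop 0:b onto floor
drop 1:y onto {0:b}
drop 2:a onto {1:y}
drop 3:c onto {1:y}
drop 4:b onto {2:a}
ground layer = {0:b}
drop-orders for the pieces not yet dropped (sum over which currently-grounded one goes next):
  1 to go: {3} 1  {4} 1
  2 to go: {2,4} 1  {3,4} 2
  3 to go: {2,3,4} 3
  if 0:b drops first: 3 orders

3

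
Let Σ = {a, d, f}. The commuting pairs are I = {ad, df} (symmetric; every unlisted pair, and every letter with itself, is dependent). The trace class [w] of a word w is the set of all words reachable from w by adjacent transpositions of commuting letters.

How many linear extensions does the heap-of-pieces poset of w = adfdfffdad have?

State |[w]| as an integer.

210

0(a) covers ∅
1(d) covers ∅
2(f) covers 0:a
3(d) covers 1:d
4(f) covers 2:f
5(f) covers 4:f
6(f) covers 5:f
7(d) covers 3:d
8(a) covers 6:f
9(d) covers 7:d
floor of heap: 0:a, 1:d
completions by unplaced set U, small U first (add the entries for U minus each lowest piece of U):
  |U|=1: {8}:1  {9}:1
  |U|=2: {6,8}:1  {7,9}:1  {8,9}:2
  |U|=3: {3,7,9}:1  {5,6,8}:1  {6,8,9}:3  {7,8,9}:3
  |U|=4: {1,3,7,9}:1  {3,7,8,9}:4  {4,5,6,8}:1  {5,6,8,9}:4  {6,7,8,9}:6
  |U|=5: {1,3,7,8,9}:5  {2,4,5,6,8}:1  {3,6,7,8,9}:10  {4,5,6,8,9}:5  {5,6,7,8,9}:10
  |U|=6: {0,2,4,5,6,8}:1  {1,3,6,7,8,9}:15  {2,4,5,6,8,9}:6  {3,5,6,7,8,9}:20  {4,5,6,7,8,9}:15
  |U|=7: {0,2,4,5,6,8,9}:7  {1,3,5,6,7,8,9}:35  {2,4,5,6,7,8,9}:21  {3,4,5,6,7,8,9}:35
  |U|=8: {0,2,4,5,6,7,8,9}:28  {1,3,4,5,6,7,8,9}:70  {2,3,4,5,6,7,8,9}:56
  start at 0(a): 126
  start at 1(d): 84
sum over floor = 210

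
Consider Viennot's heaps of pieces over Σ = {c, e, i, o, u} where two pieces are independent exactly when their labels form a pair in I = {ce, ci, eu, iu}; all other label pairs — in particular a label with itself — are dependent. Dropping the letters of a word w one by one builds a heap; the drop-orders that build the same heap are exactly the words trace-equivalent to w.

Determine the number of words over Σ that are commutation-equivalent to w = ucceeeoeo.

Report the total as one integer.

piece 0:u — minimal
piece 1:c rests on {0:u}
piece 2:c rests on {1:c}
piece 3:e — minimal
piece 4:e rests on {3:e}
piece 5:e rests on {4:e}
piece 6:o rests on {2:c, 5:e}
piece 7:e rests on {6:o}
piece 8:o rests on {7:e}
minimal pieces: {0:u, 3:e}
ways to finish when only these pieces remain (= sum over removing one remaining piece with nothing left below it):
  1 left: {8}→1
  2 left: {7,8}→1
  3 left: {6,7,8}→1
  4 left: {2,6,7,8}→1  {5,6,7,8}→1
  5 left: {1,2,6,7,8}→1  {2,5,6,7,8}→2  {4,5,6,7,8}→1
  6 left: {0,1,2,6,7,8}→1  {1,2,5,6,7,8}→3  {2,4,5,6,7,8}→3  {3,4,5,6,7,8}→1
  7 left: {0,1,2,5,6,7,8}→4  {1,2,4,5,6,7,8}→6  {2,3,4,5,6,7,8}→4
  placing 0:u first → 10 extensions
  placing 3:e first → 10 extensions
total linear extensions = 20

20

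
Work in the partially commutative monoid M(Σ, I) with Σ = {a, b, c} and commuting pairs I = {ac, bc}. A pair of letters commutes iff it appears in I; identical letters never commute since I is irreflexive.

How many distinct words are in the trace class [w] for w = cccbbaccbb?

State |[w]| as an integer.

0(c) covers ∅
1(c) covers 0:c
2(c) covers 1:c
3(b) covers ∅
4(b) covers 3:b
5(a) covers 4:b
6(c) covers 2:c
7(c) covers 6:c
8(b) covers 5:a
9(b) covers 8:b
floor of heap: 0:c, 3:b
completions by unplaced set U, small U first (add the entries for U minus each lowest piece of U):
  |U|=1: {7}:1  {9}:1
  |U|=2: {6,7}:1  {7,9}:2  {8,9}:1
  |U|=3: {2,6,7}:1  {5,8,9}:1  {6,7,9}:3  {7,8,9}:3
  |U|=4: {1,2,6,7}:1  {2,6,7,9}:4  {4,5,8,9}:1  {5,7,8,9}:4  {6,7,8,9}:6
  |U|=5: {0,1,2,6,7}:1  {1,2,6,7,9}:5  {2,6,7,8,9}:10  {3,4,5,8,9}:1  {4,5,7,8,9}:5  {5,6,7,8,9}:10
  |U|=6: {0,1,2,6,7,9}:6  {1,2,6,7,8,9}:15  {2,5,6,7,8,9}:20  {3,4,5,7,8,9}:6  {4,5,6,7,8,9}:15
  |U|=7: {0,1,2,6,7,8,9}:21  {1,2,5,6,7,8,9}:35  {2,4,5,6,7,8,9}:35  {3,4,5,6,7,8,9}:21
  |U|=8: {0,1,2,5,6,7,8,9}:56  {1,2,4,5,6,7,8,9}:70  {2,3,4,5,6,7,8,9}:56
  start at 0(c): 126
  start at 3(b): 126
sum over floor = 252

252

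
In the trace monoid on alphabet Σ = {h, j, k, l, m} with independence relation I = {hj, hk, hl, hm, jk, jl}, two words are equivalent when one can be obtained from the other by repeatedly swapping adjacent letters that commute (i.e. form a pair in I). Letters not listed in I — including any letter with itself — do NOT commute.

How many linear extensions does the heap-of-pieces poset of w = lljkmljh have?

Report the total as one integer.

piece 0:l — minimal
piece 1:l rests on {0:l}
piece 2:j — minimal
piece 3:k rests on {1:l}
piece 4:m rests on {2:j, 3:k}
piece 5:l rests on {4:m}
piece 6:j rests on {4:m}
piece 7:h — minimal
minimal pieces: {0:l, 2:j, 7:h}
ways to finish when only these pieces remain (= sum over removing one remaining piece with nothing left below it):
  1 left: {5}→1  {6}→1  {7}→1
  2 left: {5,6}→2  {5,7}→2  {6,7}→2
  3 left: {4,5,6}→2  {5,6,7}→6
  4 left: {2,4,5,6}→2  {3,4,5,6}→2  {4,5,6,7}→8
  5 left: {1,3,4,5,6}→2  {2,3,4,5,6}→4  {2,4,5,6,7}→10  {3,4,5,6,7}→10
  6 left: {0,1,3,4,5,6}→2  {1,2,3,4,5,6}→6  {1,3,4,5,6,7}→12  {2,3,4,5,6,7}→24
  placing 0:l first → 42 extensions
  placing 2:j first → 14 extensions
  placing 7:h first → 8 extensions
total linear extensions = 64

64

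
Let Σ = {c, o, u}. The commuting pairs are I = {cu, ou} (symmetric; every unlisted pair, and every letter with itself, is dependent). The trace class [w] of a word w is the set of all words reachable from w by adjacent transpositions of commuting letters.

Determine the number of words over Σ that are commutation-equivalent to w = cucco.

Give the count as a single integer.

5

piece 0:c — minimal
piece 1:u — minimal
piece 2:c rests on {0:c}
piece 3:c rests on {2:c}
piece 4:o rests on {3:c}
minimal pieces: {0:c, 1:u}
ways to finish when only these pieces remain (= sum over removing one remaining piece with nothing left below it):
  1 left: {1}→1  {4}→1
  2 left: {1,4}→2  {3,4}→1
  3 left: {1,3,4}→3  {2,3,4}→1
  placing 0:c first → 4 extensions
  placing 1:u first → 1 extensions
total linear extensions = 5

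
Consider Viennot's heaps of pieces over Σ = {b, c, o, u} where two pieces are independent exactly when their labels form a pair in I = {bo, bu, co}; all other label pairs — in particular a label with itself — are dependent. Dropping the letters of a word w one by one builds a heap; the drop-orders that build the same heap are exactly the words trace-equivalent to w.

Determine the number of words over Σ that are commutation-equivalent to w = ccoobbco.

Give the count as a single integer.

drop 0:c onto floor
drop 1:c onto {0:c}
drop 2:o onto floor
drop 3:o onto {2:o}
drop 4:b onto {1:c}
drop 5:b onto {4:b}
drop 6:c onto {5:b}
drop 7:o onto {3:o}
ground layer = {0:c, 2:o}
drop-orders for the pieces not yet dropped (sum over which currently-grounded one goes next):
  1 to go: {6} 1  {7} 1
  2 to go: {3,7} 1  {5,6} 1  {6,7} 2
  3 to go: {2,3,7} 1  {3,6,7} 3  {4,5,6} 1  {5,6,7} 3
  4 to go: {1,4,5,6} 1  {2,3,6,7} 4  {3,5,6,7} 6  {4,5,6,7} 4
  5 to go: {0,1,4,5,6} 1  {1,4,5,6,7} 5  {2,3,5,6,7} 10  {3,4,5,6,7} 10
  6 to go: {0,1,4,5,6,7} 6  {1,3,4,5,6,7} 15  {2,3,4,5,6,7} 20
  if 0:c drops first: 35 orders
  if 2:o drops first: 21 orders
heap linearizations: 56

56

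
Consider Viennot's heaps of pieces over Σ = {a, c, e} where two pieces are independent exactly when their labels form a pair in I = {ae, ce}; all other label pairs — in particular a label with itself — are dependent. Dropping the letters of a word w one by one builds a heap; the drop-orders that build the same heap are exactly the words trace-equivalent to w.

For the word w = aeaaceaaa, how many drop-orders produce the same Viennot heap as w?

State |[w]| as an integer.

piece 0:a — minimal
piece 1:e — minimal
piece 2:a rests on {0:a}
piece 3:a rests on {2:a}
piece 4:c rests on {3:a}
piece 5:e rests on {1:e}
piece 6:a rests on {4:c}
piece 7:a rests on {6:a}
piece 8:a rests on {7:a}
minimal pieces: {0:a, 1:e}
ways to finish when only these pieces remain (= sum over removing one remaining piece with nothing left below it):
  1 left: {5}→1  {8}→1
  2 left: {1,5}→1  {5,8}→2  {7,8}→1
  3 left: {1,5,8}→3  {5,7,8}→3  {6,7,8}→1
  4 left: {1,5,7,8}→6  {4,6,7,8}→1  {5,6,7,8}→4
  5 left: {1,5,6,7,8}→10  {3,4,6,7,8}→1  {4,5,6,7,8}→5
  6 left: {1,4,5,6,7,8}→15  {2,3,4,6,7,8}→1  {3,4,5,6,7,8}→6
  7 left: {0,2,3,4,6,7,8}→1  {1,3,4,5,6,7,8}→21  {2,3,4,5,6,7,8}→7
  placing 0:a first → 28 extensions
  placing 1:e first → 8 extensions
total linear extensions = 36

36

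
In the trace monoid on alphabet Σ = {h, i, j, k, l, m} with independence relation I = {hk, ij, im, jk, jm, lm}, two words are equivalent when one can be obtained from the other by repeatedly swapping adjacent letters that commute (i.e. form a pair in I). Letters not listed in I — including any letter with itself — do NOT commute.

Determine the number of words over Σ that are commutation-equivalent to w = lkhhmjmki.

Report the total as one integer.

16

#0=l has no predecessor
#1=k depends on [0:l]
#2=h depends on [0:l]
#3=h depends on [2:h]
#4=m depends on [1:k, 3:h]
#5=j depends on [3:h]
#6=m depends on [4:m]
#7=k depends on [6:m]
#8=i depends on [7:k]
sources: [0:l]
N(rest) = Σ N(rest − s) over sources s of rest; N(one piece) = 1:
  size 1 → [5]=1  [8]=1
  size 2 → [5,8]=2  [7,8]=1
  size 3 → [5,7,8]=3  [6,7,8]=1
  size 4 → [4,6,7,8]=1  [5,6,7,8]=4
  size 5 → [1,4,6,7,8]=1  [4,5,6,7,8]=5
  size 6 → [1,4,5,6,7,8]=6  [3,4,5,6,7,8]=5
  size 7 → [1,3,4,5,6,7,8]=11  [2,3,4,5,6,7,8]=5
  first=0(l) contributes 16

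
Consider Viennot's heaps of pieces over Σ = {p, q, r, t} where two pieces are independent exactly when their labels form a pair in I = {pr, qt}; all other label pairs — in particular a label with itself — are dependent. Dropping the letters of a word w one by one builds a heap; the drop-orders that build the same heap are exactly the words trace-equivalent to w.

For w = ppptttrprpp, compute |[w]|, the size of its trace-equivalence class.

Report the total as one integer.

#0=p has no predecessor
#1=p depends on [0:p]
#2=p depends on [1:p]
#3=t depends on [2:p]
#4=t depends on [3:t]
#5=t depends on [4:t]
#6=r depends on [5:t]
#7=p depends on [5:t]
#8=r depends on [6:r]
#9=p depends on [7:p]
#10=p depends on [9:p]
sources: [0:p]
N(rest) = Σ N(rest − s) over sources s of rest; N(one piece) = 1:
  size 1 → [8]=1  [10]=1
  size 2 → [6,8]=1  [8,10]=2  [9,10]=1
  size 3 → [6,8,10]=3  [7,9,10]=1  [8,9,10]=3
  size 4 → [6,8,9,10]=6  [7,8,9,10]=4
  size 5 → [6,7,8,9,10]=10
  size 6 → [5,6,7,8,9,10]=10
  size 7 → [4,5,6,7,8,9,10]=10
  size 8 → [3,4,5,6,7,8,9,10]=10
  size 9 → [2,3,4,5,6,7,8,9,10]=10
  first=0(p) contributes 10

10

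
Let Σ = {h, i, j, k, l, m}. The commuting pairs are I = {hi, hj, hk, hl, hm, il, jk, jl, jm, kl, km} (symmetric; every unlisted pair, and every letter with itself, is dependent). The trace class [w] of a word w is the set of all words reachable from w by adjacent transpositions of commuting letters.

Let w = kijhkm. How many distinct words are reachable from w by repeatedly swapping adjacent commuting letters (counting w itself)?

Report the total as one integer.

36

drop 0:k onto floor
drop 1:i onto {0:k}
drop 2:j onto {1:i}
drop 3:h onto floor
drop 4:k onto {1:i}
drop 5:m onto {1:i}
ground layer = {0:k, 3:h}
drop-orders for the pieces not yet dropped (sum over which currently-grounded one goes next):
  1 to go: {2} 1  {3} 1  {4} 1  {5} 1
  2 to go: {2,3} 2  {2,4} 2  {2,5} 2  {3,4} 2  {3,5} 2  {4,5} 2
  3 to go: {2,3,4} 6  {2,3,5} 6  {2,4,5} 6  {3,4,5} 6
  4 to go: {1,2,4,5} 6  {2,3,4,5} 24
  if 0:k drops first: 30 orders
  if 3:h drops first: 6 orders
heap linearizations: 36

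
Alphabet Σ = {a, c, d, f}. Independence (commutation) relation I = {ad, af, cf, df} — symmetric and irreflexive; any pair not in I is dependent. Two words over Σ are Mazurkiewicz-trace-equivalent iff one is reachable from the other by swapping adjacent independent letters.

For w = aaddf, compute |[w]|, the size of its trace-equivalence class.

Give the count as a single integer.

#0=a has no predecessor
#1=a depends on [0:a]
#2=d has no predecessor
#3=d depends on [2:d]
#4=f has no predecessor
sources: [0:a, 2:d, 4:f]
N(rest) = Σ N(rest − s) over sources s of rest; N(one piece) = 1:
  size 1 → [1]=1  [3]=1  [4]=1
  size 2 → [0,1]=1  [1,3]=2  [1,4]=2  [2,3]=1  [3,4]=2
  size 3 → [0,1,3]=3  [0,1,4]=3  [1,2,3]=3  [1,3,4]=6  [2,3,4]=3
  first=0(a) contributes 12
  first=2(d) contributes 12
  first=4(f) contributes 6
|[w]| = 30

30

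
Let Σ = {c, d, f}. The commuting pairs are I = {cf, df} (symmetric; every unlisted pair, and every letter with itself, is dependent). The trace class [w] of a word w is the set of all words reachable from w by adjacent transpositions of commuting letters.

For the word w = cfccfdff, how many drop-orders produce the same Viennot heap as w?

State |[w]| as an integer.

70

drop 0:c onto floor
drop 1:f onto floor
drop 2:c onto {0:c}
drop 3:c onto {2:c}
drop 4:f onto {1:f}
drop 5:d onto {3:c}
drop 6:f onto {4:f}
drop 7:f onto {6:f}
ground layer = {0:c, 1:f}
drop-orders for the pieces not yet dropped (sum over which currently-grounded one goes next):
  1 to go: {5} 1  {7} 1
  2 to go: {3,5} 1  {5,7} 2  {6,7} 1
  3 to go: {2,3,5} 1  {3,5,7} 3  {4,6,7} 1  {5,6,7} 3
  4 to go: {0,2,3,5} 1  {1,4,6,7} 1  {2,3,5,7} 4  {3,5,6,7} 6  {4,5,6,7} 4
  5 to go: {0,2,3,5,7} 5  {1,4,5,6,7} 5  {2,3,5,6,7} 10  {3,4,5,6,7} 10
  6 to go: {0,2,3,5,6,7} 15  {1,3,4,5,6,7} 15  {2,3,4,5,6,7} 20
  if 0:c drops first: 35 orders
  if 1:f drops first: 35 orders
heap linearizations: 70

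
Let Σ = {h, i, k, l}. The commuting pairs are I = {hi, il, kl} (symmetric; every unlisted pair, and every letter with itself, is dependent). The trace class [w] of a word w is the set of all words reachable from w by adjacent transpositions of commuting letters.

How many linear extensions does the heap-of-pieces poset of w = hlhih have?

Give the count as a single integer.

5

piece 0:h — minimal
piece 1:l rests on {0:h}
piece 2:h rests on {1:l}
piece 3:i — minimal
piece 4:h rests on {2:h}
minimal pieces: {0:h, 3:i}
ways to finish when only these pieces remain (= sum over removing one remaining piece with nothing left below it):
  1 left: {3}→1  {4}→1
  2 left: {2,4}→1  {3,4}→2
  3 left: {1,2,4}→1  {2,3,4}→3
  placing 0:h first → 4 extensions
  placing 3:i first → 1 extensions
total linear extensions = 5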